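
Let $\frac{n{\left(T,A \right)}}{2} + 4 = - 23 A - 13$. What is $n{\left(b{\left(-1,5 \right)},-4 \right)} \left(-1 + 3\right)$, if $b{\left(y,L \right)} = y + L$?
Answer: $300$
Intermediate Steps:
$b{\left(y,L \right)} = L + y$
$n{\left(T,A \right)} = -34 - 46 A$ ($n{\left(T,A \right)} = -8 + 2 \left(- 23 A - 13\right) = -8 + 2 \left(-13 - 23 A\right) = -8 - \left(26 + 46 A\right) = -34 - 46 A$)
$n{\left(b{\left(-1,5 \right)},-4 \right)} \left(-1 + 3\right) = \left(-34 - -184\right) \left(-1 + 3\right) = \left(-34 + 184\right) 2 = 150 \cdot 2 = 300$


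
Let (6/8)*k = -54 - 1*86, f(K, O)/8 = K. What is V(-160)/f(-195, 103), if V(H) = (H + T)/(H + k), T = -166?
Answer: -163/270400 ≈ -0.00060281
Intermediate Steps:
f(K, O) = 8*K
k = -560/3 (k = 4*(-54 - 1*86)/3 = 4*(-54 - 86)/3 = (4/3)*(-140) = -560/3 ≈ -186.67)
V(H) = (-166 + H)/(-560/3 + H) (V(H) = (H - 166)/(H - 560/3) = (-166 + H)/(-560/3 + H))
V(-160)/f(-195, 103) = (3*(-166 - 160)/(-560 + 3*(-160)))/((8*(-195))) = (3*(-326)/(-560 - 480))/(-1560) = (3*(-326)/(-1040))*(-1/1560) = (3*(-1/1040)*(-326))*(-1/1560) = (489/520)*(-1/1560) = -163/270400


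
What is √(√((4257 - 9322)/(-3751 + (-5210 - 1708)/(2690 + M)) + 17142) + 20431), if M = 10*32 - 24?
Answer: √(3796234072764796 + 431054*√3185363780090182)/431054 ≈ 143.39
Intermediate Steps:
M = 296 (M = 320 - 24 = 296)
√(√((4257 - 9322)/(-3751 + (-5210 - 1708)/(2690 + M)) + 17142) + 20431) = √(√((4257 - 9322)/(-3751 + (-5210 - 1708)/(2690 + 296)) + 17142) + 20431) = √(√(-5065/(-3751 - 6918/2986) + 17142) + 20431) = √(√(-5065/(-3751 - 6918*1/2986) + 17142) + 20431) = √(√(-5065/(-3751 - 3459/1493) + 17142) + 20431) = √(√(-5065/(-5603702/1493) + 17142) + 20431) = √(√(-5065*(-1493/5603702) + 17142) + 20431) = √(√(7562045/5603702 + 17142) + 20431) = √(√(96066221729/5603702) + 20431) = √(√3185363780090182/431054 + 20431) = √(20431 + √3185363780090182/431054)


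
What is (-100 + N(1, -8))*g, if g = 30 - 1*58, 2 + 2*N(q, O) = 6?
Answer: 2744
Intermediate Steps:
N(q, O) = 2 (N(q, O) = -1 + (1/2)*6 = -1 + 3 = 2)
g = -28 (g = 30 - 58 = -28)
(-100 + N(1, -8))*g = (-100 + 2)*(-28) = -98*(-28) = 2744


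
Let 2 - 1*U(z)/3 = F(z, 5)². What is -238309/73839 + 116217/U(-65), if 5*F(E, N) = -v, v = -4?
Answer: 71503123019/2510526 ≈ 28481.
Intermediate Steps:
F(E, N) = ⅘ (F(E, N) = (-1*(-4))/5 = (⅕)*4 = ⅘)
U(z) = 102/25 (U(z) = 6 - 3*(⅘)² = 6 - 3*16/25 = 6 - 48/25 = 102/25)
-238309/73839 + 116217/U(-65) = -238309/73839 + 116217/(102/25) = -238309*1/73839 + 116217*(25/102) = -238309/73839 + 968475/34 = 71503123019/2510526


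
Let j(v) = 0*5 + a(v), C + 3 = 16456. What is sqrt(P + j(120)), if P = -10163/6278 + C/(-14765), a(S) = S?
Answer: sqrt(1007592154008960570)/92694670 ≈ 10.829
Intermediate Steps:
C = 16453 (C = -3 + 16456 = 16453)
j(v) = v (j(v) = 0*5 + v = 0 + v = v)
P = -253348629/92694670 (P = -10163/6278 + 16453/(-14765) = -10163*1/6278 + 16453*(-1/14765) = -10163/6278 - 16453/14765 = -253348629/92694670 ≈ -2.7332)
sqrt(P + j(120)) = sqrt(-253348629/92694670 + 120) = sqrt(10870011771/92694670) = sqrt(1007592154008960570)/92694670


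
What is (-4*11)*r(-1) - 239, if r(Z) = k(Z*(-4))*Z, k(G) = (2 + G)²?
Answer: 1345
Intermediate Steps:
r(Z) = Z*(2 - 4*Z)² (r(Z) = (2 + Z*(-4))²*Z = (2 - 4*Z)²*Z = Z*(2 - 4*Z)²)
(-4*11)*r(-1) - 239 = (-4*11)*(4*(-1)*(-1 + 2*(-1))²) - 239 = -176*(-1)*(-1 - 2)² - 239 = -176*(-1)*(-3)² - 239 = -176*(-1)*9 - 239 = -44*(-36) - 239 = 1584 - 239 = 1345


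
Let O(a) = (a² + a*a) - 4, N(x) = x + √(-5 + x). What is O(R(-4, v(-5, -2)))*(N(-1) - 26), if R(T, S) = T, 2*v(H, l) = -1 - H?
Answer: -756 + 28*I*√6 ≈ -756.0 + 68.586*I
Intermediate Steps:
v(H, l) = -½ - H/2 (v(H, l) = (-1 - H)/2 = -½ - H/2)
O(a) = -4 + 2*a² (O(a) = (a² + a²) - 4 = 2*a² - 4 = -4 + 2*a²)
O(R(-4, v(-5, -2)))*(N(-1) - 26) = (-4 + 2*(-4)²)*((-1 + √(-5 - 1)) - 26) = (-4 + 2*16)*((-1 + √(-6)) - 26) = (-4 + 32)*((-1 + I*√6) - 26) = 28*(-27 + I*√6) = -756 + 28*I*√6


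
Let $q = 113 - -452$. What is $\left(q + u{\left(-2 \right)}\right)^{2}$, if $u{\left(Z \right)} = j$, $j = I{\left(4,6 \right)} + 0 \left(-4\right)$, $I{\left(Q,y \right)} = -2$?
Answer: $316969$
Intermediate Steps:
$j = -2$ ($j = -2 + 0 \left(-4\right) = -2 + 0 = -2$)
$u{\left(Z \right)} = -2$
$q = 565$ ($q = 113 + 452 = 565$)
$\left(q + u{\left(-2 \right)}\right)^{2} = \left(565 - 2\right)^{2} = 563^{2} = 316969$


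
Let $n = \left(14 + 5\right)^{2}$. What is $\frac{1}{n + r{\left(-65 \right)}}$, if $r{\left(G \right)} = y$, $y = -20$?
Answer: $\frac{1}{341} \approx 0.0029326$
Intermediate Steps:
$n = 361$ ($n = 19^{2} = 361$)
$r{\left(G \right)} = -20$
$\frac{1}{n + r{\left(-65 \right)}} = \frac{1}{361 - 20} = \frac{1}{341}$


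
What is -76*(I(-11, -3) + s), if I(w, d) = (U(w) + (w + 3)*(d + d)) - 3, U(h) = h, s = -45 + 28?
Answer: -1292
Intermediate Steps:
s = -17
I(w, d) = -3 + w + 2*d*(3 + w) (I(w, d) = (w + (w + 3)*(d + d)) - 3 = (w + (3 + w)*(2*d)) - 3 = (w + 2*d*(3 + w)) - 3 = -3 + w + 2*d*(3 + w))
-76*(I(-11, -3) + s) = -76*((-3 - 11 + 6*(-3) + 2*(-3)*(-11)) - 17) = -76*((-3 - 11 - 18 + 66) - 17) = -76*(34 - 17) = -76*17 = -1292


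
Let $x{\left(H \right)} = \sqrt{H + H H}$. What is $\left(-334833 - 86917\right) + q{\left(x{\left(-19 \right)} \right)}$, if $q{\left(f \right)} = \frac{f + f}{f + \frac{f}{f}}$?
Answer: $- \frac{143816066}{341} - \frac{6 \sqrt{38}}{341} \approx -4.2175 \cdot 10^{5}$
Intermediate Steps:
$x{\left(H \right)} = \sqrt{H + H^{2}}$
$q{\left(f \right)} = \frac{2 f}{1 + f}$ ($q{\left(f \right)} = \frac{2 f}{f + 1} = \frac{2 f}{1 + f}$)
$\left(-334833 - 86917\right) + q{\left(x{\left(-19 \right)} \right)} = \left(-334833 - 86917\right) + \frac{2 \sqrt{- 19 \left(1 - 19\right)}}{1 + \sqrt{- 19 \left(1 - 19\right)}} = -421750 + \frac{2 \sqrt{\left(-19\right) \left(-18\right)}}{1 + \sqrt{\left(-19\right) \left(-18\right)}} = -421750 + \frac{2 \sqrt{342}}{1 + \sqrt{342}} = -421750 + \frac{2 \cdot 3 \sqrt{38}}{1 + 3 \sqrt{38}} = -421750 + \frac{6 \sqrt{38}}{1 + 3 \sqrt{38}}$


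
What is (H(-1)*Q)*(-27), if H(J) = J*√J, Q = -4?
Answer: -108*I ≈ -108.0*I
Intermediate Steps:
H(J) = J^(3/2)
(H(-1)*Q)*(-27) = ((-1)^(3/2)*(-4))*(-27) = (-I*(-4))*(-27) = (4*I)*(-27) = -108*I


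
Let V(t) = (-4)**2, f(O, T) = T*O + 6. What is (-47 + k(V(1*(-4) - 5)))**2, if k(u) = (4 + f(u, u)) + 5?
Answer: 50176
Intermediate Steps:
f(O, T) = 6 + O*T (f(O, T) = O*T + 6 = 6 + O*T)
V(t) = 16
k(u) = 15 + u**2 (k(u) = (4 + (6 + u*u)) + 5 = (4 + (6 + u**2)) + 5 = (10 + u**2) + 5 = 15 + u**2)
(-47 + k(V(1*(-4) - 5)))**2 = (-47 + (15 + 16**2))**2 = (-47 + (15 + 256))**2 = (-47 + 271)**2 = 224**2 = 50176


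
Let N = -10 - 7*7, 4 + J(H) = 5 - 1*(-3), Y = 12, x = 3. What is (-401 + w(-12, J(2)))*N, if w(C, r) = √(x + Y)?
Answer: 23659 - 59*√15 ≈ 23431.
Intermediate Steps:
J(H) = 4 (J(H) = -4 + (5 - 1*(-3)) = -4 + (5 + 3) = -4 + 8 = 4)
N = -59 (N = -10 - 49 = -59)
w(C, r) = √15 (w(C, r) = √(3 + 12) = √15)
(-401 + w(-12, J(2)))*N = (-401 + √15)*(-59) = 23659 - 59*√15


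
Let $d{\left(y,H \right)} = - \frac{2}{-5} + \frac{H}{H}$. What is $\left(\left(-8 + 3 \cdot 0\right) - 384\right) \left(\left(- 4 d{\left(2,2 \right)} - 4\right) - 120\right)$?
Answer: $\frac{254016}{5} \approx 50803.0$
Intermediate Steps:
$d{\left(y,H \right)} = \frac{7}{5}$ ($d{\left(y,H \right)} = \left(-2\right) \left(- \frac{1}{5}\right) + 1 = \frac{2}{5} + 1 = \frac{7}{5}$)
$\left(\left(-8 + 3 \cdot 0\right) - 384\right) \left(\left(- 4 d{\left(2,2 \right)} - 4\right) - 120\right) = \left(\left(-8 + 3 \cdot 0\right) - 384\right) \left(\left(\left(-4\right) \frac{7}{5} - 4\right) - 120\right) = \left(\left(-8 + 0\right) - 384\right) \left(\left(- \frac{28}{5} - 4\right) - 120\right) = \left(-8 - 384\right) \left(- \frac{48}{5} - 120\right) = \left(-392\right) \left(- \frac{648}{5}\right) = \frac{254016}{5}$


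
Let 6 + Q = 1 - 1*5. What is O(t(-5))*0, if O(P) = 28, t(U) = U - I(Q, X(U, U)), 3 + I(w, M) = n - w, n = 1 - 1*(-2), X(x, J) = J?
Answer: 0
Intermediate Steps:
Q = -10 (Q = -6 + (1 - 1*5) = -6 + (1 - 5) = -6 - 4 = -10)
n = 3 (n = 1 + 2 = 3)
I(w, M) = -w (I(w, M) = -3 + (3 - w) = -w)
t(U) = -10 + U (t(U) = U - (-1)*(-10) = U - 1*10 = U - 10 = -10 + U)
O(t(-5))*0 = 28*0 = 0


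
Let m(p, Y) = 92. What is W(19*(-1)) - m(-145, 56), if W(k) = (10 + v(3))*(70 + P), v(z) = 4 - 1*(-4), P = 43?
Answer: 1942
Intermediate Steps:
v(z) = 8 (v(z) = 4 + 4 = 8)
W(k) = 2034 (W(k) = (10 + 8)*(70 + 43) = 18*113 = 2034)
W(19*(-1)) - m(-145, 56) = 2034 - 1*92 = 2034 - 92 = 1942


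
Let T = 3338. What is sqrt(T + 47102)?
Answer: 2*sqrt(12610) ≈ 224.59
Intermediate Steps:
sqrt(T + 47102) = sqrt(3338 + 47102) = sqrt(50440) = 2*sqrt(12610)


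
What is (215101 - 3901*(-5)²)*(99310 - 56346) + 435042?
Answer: 5051970306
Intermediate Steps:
(215101 - 3901*(-5)²)*(99310 - 56346) + 435042 = (215101 - 3901*25)*42964 + 435042 = (215101 - 97525)*42964 + 435042 = 117576*42964 + 435042 = 5051535264 + 435042 = 5051970306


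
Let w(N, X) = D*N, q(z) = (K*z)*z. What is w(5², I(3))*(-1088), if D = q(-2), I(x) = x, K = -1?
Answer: 108800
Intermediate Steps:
q(z) = -z² (q(z) = (-z)*z = -z²)
D = -4 (D = -1*(-2)² = -1*4 = -4)
w(N, X) = -4*N
w(5², I(3))*(-1088) = -4*5²*(-1088) = -4*25*(-1088) = -100*(-1088) = 108800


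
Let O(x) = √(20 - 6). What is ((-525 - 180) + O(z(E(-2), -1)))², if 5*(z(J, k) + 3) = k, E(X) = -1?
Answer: (705 - √14)² ≈ 4.9176e+5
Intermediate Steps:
z(J, k) = -3 + k/5
O(x) = √14
((-525 - 180) + O(z(E(-2), -1)))² = ((-525 - 180) + √14)² = (-705 + √14)²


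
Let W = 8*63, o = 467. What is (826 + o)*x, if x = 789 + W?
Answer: 1671849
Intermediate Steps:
W = 504
x = 1293 (x = 789 + 504 = 1293)
(826 + o)*x = (826 + 467)*1293 = 1293*1293 = 1671849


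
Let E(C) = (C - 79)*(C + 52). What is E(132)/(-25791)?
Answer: -9752/25791 ≈ -0.37812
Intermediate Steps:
E(C) = (-79 + C)*(52 + C)
E(132)/(-25791) = (-4108 + 132**2 - 27*132)/(-25791) = (-4108 + 17424 - 3564)*(-1/25791) = 9752*(-1/25791) = -9752/25791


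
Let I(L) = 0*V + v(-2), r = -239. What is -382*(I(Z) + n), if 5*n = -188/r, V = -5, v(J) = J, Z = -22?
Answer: 841164/1195 ≈ 703.90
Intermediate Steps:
I(L) = -2 (I(L) = 0*(-5) - 2 = 0 - 2 = -2)
n = 188/1195 (n = (-188/(-239))/5 = (-188*(-1/239))/5 = (1/5)*(188/239) = 188/1195 ≈ 0.15732)
-382*(I(Z) + n) = -382*(-2 + 188/1195) = -382*(-2202/1195) = 841164/1195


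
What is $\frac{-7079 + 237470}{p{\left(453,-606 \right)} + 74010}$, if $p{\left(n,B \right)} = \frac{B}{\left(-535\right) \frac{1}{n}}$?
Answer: $\frac{41086395}{13289956} \approx 3.0915$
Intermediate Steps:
$p{\left(n,B \right)} = - \frac{B n}{535}$ ($p{\left(n,B \right)} = B \left(- \frac{n}{535}\right) = - \frac{B n}{535}$)
$\frac{-7079 + 237470}{p{\left(453,-606 \right)} + 74010} = \frac{-7079 + 237470}{\left(- \frac{1}{535}\right) \left(-606\right) 453 + 74010} = \frac{230391}{\frac{274518}{535} + 74010} = \frac{230391}{\frac{39869868}{535}} = 230391 \cdot \frac{535}{39869868} = \frac{41086395}{13289956}$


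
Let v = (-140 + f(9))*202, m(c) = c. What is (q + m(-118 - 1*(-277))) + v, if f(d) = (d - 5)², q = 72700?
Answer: 47811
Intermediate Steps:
f(d) = (-5 + d)²
v = -25048 (v = (-140 + (-5 + 9)²)*202 = (-140 + 4²)*202 = (-140 + 16)*202 = -124*202 = -25048)
(q + m(-118 - 1*(-277))) + v = (72700 + (-118 - 1*(-277))) - 25048 = (72700 + (-118 + 277)) - 25048 = (72700 + 159) - 25048 = 72859 - 25048 = 47811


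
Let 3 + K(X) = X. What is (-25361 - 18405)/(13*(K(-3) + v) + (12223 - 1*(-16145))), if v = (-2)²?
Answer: -21883/14171 ≈ -1.5442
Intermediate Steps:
v = 4
K(X) = -3 + X
(-25361 - 18405)/(13*(K(-3) + v) + (12223 - 1*(-16145))) = (-25361 - 18405)/(13*((-3 - 3) + 4) + (12223 - 1*(-16145))) = -43766/(13*(-6 + 4) + (12223 + 16145)) = -43766/(13*(-2) + 28368) = -43766/(-26 + 28368) = -43766/28342 = -43766*1/28342 = -21883/14171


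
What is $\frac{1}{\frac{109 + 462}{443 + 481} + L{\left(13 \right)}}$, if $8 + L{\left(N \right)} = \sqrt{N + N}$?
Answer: $- \frac{6302604}{24327865} - \frac{853776 \sqrt{26}}{24327865} \approx -0.43802$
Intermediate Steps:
$L{\left(N \right)} = -8 + \sqrt{2} \sqrt{N}$ ($L{\left(N \right)} = -8 + \sqrt{N + N} = -8 + \sqrt{2 N} = -8 + \sqrt{2} \sqrt{N}$)
$\frac{1}{\frac{109 + 462}{443 + 481} + L{\left(13 \right)}} = \frac{1}{\frac{109 + 462}{443 + 481} - \left(8 - \sqrt{2} \sqrt{13}\right)} = \frac{1}{\frac{571}{924} - \left(8 - \sqrt{26}\right)} = \frac{1}{- \frac{6821}{924} + \sqrt{26}}$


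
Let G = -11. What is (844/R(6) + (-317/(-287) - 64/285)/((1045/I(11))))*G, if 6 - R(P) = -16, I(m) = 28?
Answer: -468739558/1110075 ≈ -422.26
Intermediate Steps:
R(P) = 22 (R(P) = 6 - 1*(-16) = 6 + 16 = 22)
(844/R(6) + (-317/(-287) - 64/285)/((1045/I(11))))*G = (844/22 + (-317/(-287) - 64/285)/((1045/28)))*(-11) = (844*(1/22) + (-317*(-1/287) - 64*1/285)/((1045*(1/28))))*(-11) = (422/11 + (317/287 - 64/285)/(1045/28))*(-11) = (422/11 + (71977/81795)*(28/1045))*(-11) = (422/11 + 287908/12210825)*(-11) = (468739558/12210825)*(-11) = -468739558/1110075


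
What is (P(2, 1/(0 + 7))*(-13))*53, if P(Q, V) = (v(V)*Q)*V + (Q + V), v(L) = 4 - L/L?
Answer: -2067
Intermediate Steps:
v(L) = 3 (v(L) = 4 - 1*1 = 4 - 1 = 3)
P(Q, V) = Q + V + 3*Q*V (P(Q, V) = (3*Q)*V + (Q + V) = 3*Q*V + (Q + V) = Q + V + 3*Q*V)
(P(2, 1/(0 + 7))*(-13))*53 = ((2 + 1/(0 + 7) + 3*2/(0 + 7))*(-13))*53 = ((2 + 1/7 + 3*2/7)*(-13))*53 = ((2 + ⅐ + 3*2*(⅐))*(-13))*53 = ((2 + ⅐ + 6/7)*(-13))*53 = (3*(-13))*53 = -39*53 = -2067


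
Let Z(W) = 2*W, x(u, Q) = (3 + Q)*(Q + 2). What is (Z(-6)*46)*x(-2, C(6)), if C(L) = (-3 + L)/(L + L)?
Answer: -8073/2 ≈ -4036.5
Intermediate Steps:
C(L) = (-3 + L)/(2*L) (C(L) = (-3 + L)/((2*L)) = (-3 + L)*(1/(2*L)) = (-3 + L)/(2*L))
x(u, Q) = (2 + Q)*(3 + Q) (x(u, Q) = (3 + Q)*(2 + Q) = (2 + Q)*(3 + Q))
(Z(-6)*46)*x(-2, C(6)) = ((2*(-6))*46)*(6 + ((1/2)*(-3 + 6)/6)**2 + 5*((1/2)*(-3 + 6)/6)) = (-12*46)*(6 + ((1/2)*(1/6)*3)**2 + 5*((1/2)*(1/6)*3)) = -552*(6 + (1/4)**2 + 5*(1/4)) = -552*(6 + 1/16 + 5/4) = -552*117/16 = -8073/2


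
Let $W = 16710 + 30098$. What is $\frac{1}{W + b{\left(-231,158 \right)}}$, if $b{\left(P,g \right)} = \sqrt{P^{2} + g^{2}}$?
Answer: $\frac{46808}{2190910539} - \frac{5 \sqrt{3133}}{2190910539} \approx 2.1237 \cdot 10^{-5}$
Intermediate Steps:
$W = 46808$
$\frac{1}{W + b{\left(-231,158 \right)}} = \frac{1}{46808 + \sqrt{\left(-231\right)^{2} + 158^{2}}} = \frac{1}{46808 + \sqrt{53361 + 24964}} = \frac{1}{46808 + \sqrt{78325}} = \frac{1}{46808 + 5 \sqrt{3133}}$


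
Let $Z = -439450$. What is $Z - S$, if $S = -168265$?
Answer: $-271185$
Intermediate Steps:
$Z - S = -439450 - -168265 = -439450 + 168265 = -271185$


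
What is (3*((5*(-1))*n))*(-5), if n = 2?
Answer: 150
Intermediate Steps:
(3*((5*(-1))*n))*(-5) = (3*((5*(-1))*2))*(-5) = (3*(-5*2))*(-5) = (3*(-10))*(-5) = -30*(-5) = 150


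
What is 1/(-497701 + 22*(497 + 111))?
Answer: -1/484325 ≈ -2.0647e-6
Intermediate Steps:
1/(-497701 + 22*(497 + 111)) = 1/(-497701 + 22*608) = 1/(-497701 + 13376) = 1/(-484325) = -1/484325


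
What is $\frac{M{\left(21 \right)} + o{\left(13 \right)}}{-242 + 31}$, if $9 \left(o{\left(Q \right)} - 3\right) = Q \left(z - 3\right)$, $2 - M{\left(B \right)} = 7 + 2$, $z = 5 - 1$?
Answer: $\frac{23}{1899} \approx 0.012112$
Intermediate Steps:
$z = 4$ ($z = 5 - 1 = 4$)
$M{\left(B \right)} = -7$ ($M{\left(B \right)} = 2 - \left(7 + 2\right) = 2 - 9 = -7$)
$o{\left(Q \right)} = 3 + \frac{Q}{9}$ ($o{\left(Q \right)} = 3 + \frac{Q \left(4 - 3\right)}{9} = 3 + \frac{Q 1}{9} = 3 + \frac{Q}{9}$)
$\frac{M{\left(21 \right)} + o{\left(13 \right)}}{-242 + 31} = \frac{-7 + \left(3 + \frac{1}{9} \cdot 13\right)}{-242 + 31} = \frac{-7 + \left(3 + \frac{13}{9}\right)}{-211} = \left(-7 + \frac{40}{9}\right) \left(- \frac{1}{211}\right) = \left(- \frac{23}{9}\right) \left(- \frac{1}{211}\right) = \frac{23}{1899}$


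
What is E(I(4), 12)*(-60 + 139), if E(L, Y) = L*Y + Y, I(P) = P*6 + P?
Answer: 27492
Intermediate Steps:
I(P) = 7*P (I(P) = 6*P + P = 7*P)
E(L, Y) = Y + L*Y
E(I(4), 12)*(-60 + 139) = (12*(1 + 7*4))*(-60 + 139) = (12*(1 + 28))*79 = (12*29)*79 = 348*79 = 27492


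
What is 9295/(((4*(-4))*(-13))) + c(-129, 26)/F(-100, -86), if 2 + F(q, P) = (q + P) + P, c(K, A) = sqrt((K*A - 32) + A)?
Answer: 715/16 - 2*I*sqrt(210)/137 ≈ 44.688 - 0.21155*I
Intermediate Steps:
c(K, A) = sqrt(-32 + A + A*K) (c(K, A) = sqrt((A*K - 32) + A) = sqrt((-32 + A*K) + A) = sqrt(-32 + A + A*K))
F(q, P) = -2 + q + 2*P (F(q, P) = -2 + ((q + P) + P) = -2 + ((P + q) + P) = -2 + (q + 2*P) = -2 + q + 2*P)
9295/(((4*(-4))*(-13))) + c(-129, 26)/F(-100, -86) = 9295/(((4*(-4))*(-13))) + sqrt(-32 + 26 + 26*(-129))/(-2 - 100 + 2*(-86)) = 9295/((-16*(-13))) + sqrt(-32 + 26 - 3354)/(-2 - 100 - 172) = 9295/208 + sqrt(-3360)/(-274) = 9295*(1/208) + (4*I*sqrt(210))*(-1/274) = 715/16 - 2*I*sqrt(210)/137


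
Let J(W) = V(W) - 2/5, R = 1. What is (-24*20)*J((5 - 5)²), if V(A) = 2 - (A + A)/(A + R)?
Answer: -768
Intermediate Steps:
V(A) = 2 - 2*A/(1 + A) (V(A) = 2 - (A + A)/(A + 1) = 2 - 2*A/(1 + A))
J(W) = -⅖ + 2/(1 + W) (J(W) = 2/(1 + W) - 2/5 = 2/(1 + W) - 2*⅕ = 2/(1 + W) - ⅖ = -⅖ + 2/(1 + W))
(-24*20)*J((5 - 5)²) = (-24*20)*(2*(4 - (5 - 5)²)/(5*(1 + (5 - 5)²))) = -192*(4 - 1*0²)/(1 + 0²) = -192*(4 - 1*0)/(1 + 0) = -192*(4 + 0)/1 = -192*4 = -480*8/5 = -768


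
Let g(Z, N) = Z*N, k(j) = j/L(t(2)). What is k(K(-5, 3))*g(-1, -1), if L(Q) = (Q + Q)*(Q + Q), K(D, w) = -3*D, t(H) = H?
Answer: 15/16 ≈ 0.93750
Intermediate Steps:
L(Q) = 4*Q² (L(Q) = (2*Q)*(2*Q) = 4*Q²)
k(j) = j/16 (k(j) = j/((4*2²)) = j/((4*4)) = j/16)
g(Z, N) = N*Z
k(K(-5, 3))*g(-1, -1) = ((-3*(-5))/16)*(-1*(-1)) = ((1/16)*15)*1 = (15/16)*1 = 15/16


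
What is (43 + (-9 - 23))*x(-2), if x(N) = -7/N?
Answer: 77/2 ≈ 38.500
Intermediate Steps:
(43 + (-9 - 23))*x(-2) = (43 + (-9 - 23))*(-7/(-2)) = (43 - 32)*(-7*(-½)) = 11*(7/2) = 77/2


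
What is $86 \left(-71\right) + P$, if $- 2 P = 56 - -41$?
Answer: $- \frac{12309}{2} \approx -6154.5$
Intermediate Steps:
$P = - \frac{97}{2}$ ($P = - \frac{56 - -41}{2} = - \frac{56 + 41}{2} = \left(- \frac{1}{2}\right) 97 = - \frac{97}{2} \approx -48.5$)
$86 \left(-71\right) + P = 86 \left(-71\right) - \frac{97}{2} = -6106 - \frac{97}{2} = - \frac{12309}{2}$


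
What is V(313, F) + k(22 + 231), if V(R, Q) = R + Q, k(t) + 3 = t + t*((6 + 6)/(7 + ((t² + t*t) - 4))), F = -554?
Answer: 1155225/128021 ≈ 9.0237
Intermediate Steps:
k(t) = -3 + t + 12*t/(3 + 2*t²) (k(t) = -3 + (t + t*((6 + 6)/(7 + ((t² + t*t) - 4)))) = -3 + (t + t*(12/(7 + ((t² + t²) - 4)))) = -3 + (t + t*(12/(7 + (2*t² - 4)))) = -3 + (t + t*(12/(7 + (-4 + 2*t²)))) = -3 + (t + t*(12/(3 + 2*t²))) = -3 + (t + 12*t/(3 + 2*t²)) = -3 + t + 12*t/(3 + 2*t²))
V(R, Q) = Q + R
V(313, F) + k(22 + 231) = (-554 + 313) + (-9 - 6*(22 + 231)² + 2*(22 + 231)³ + 15*(22 + 231))/(3 + 2*(22 + 231)²) = -241 + (-9 - 6*253² + 2*253³ + 15*253)/(3 + 2*253²) = -241 + (-9 - 6*64009 + 2*16194277 + 3795)/(3 + 2*64009) = -241 + (-9 - 384054 + 32388554 + 3795)/(3 + 128018) = -241 + 32008286/128021 = 1155225/128021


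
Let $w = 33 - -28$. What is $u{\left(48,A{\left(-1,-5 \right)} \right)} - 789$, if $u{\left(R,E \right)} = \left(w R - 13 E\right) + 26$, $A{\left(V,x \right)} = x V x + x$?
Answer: $2555$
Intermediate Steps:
$w = 61$ ($w = 33 + 28 = 61$)
$A{\left(V,x \right)} = x + V x^{2}$ ($A{\left(V,x \right)} = V x x + x = V x^{2} + x = x + V x^{2}$)
$u{\left(R,E \right)} = 26 - 13 E + 61 R$ ($u{\left(R,E \right)} = \left(61 R - 13 E\right) + 26 = \left(- 13 E + 61 R\right) + 26 = 26 - 13 E + 61 R$)
$u{\left(48,A{\left(-1,-5 \right)} \right)} - 789 = \left(26 - 13 \left(- 5 \left(1 - -5\right)\right) + 61 \cdot 48\right) - 789 = \left(26 - 13 \left(- 5 \left(1 + 5\right)\right) + 2928\right) - 789 = \left(26 - 13 \left(\left(-5\right) 6\right) + 2928\right) - 789 = \left(26 - -390 + 2928\right) - 789 = \left(26 + 390 + 2928\right) - 789 = 3344 - 789 = 2555$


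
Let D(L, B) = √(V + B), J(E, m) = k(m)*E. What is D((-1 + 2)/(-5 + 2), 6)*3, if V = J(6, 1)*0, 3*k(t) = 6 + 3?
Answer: 3*√6 ≈ 7.3485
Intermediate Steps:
k(t) = 3 (k(t) = (6 + 3)/3 = (⅓)*9 = 3)
J(E, m) = 3*E
V = 0 (V = (3*6)*0 = 18*0 = 0)
D(L, B) = √B (D(L, B) = √(0 + B) = √B)
D((-1 + 2)/(-5 + 2), 6)*3 = √6*3 = 3*√6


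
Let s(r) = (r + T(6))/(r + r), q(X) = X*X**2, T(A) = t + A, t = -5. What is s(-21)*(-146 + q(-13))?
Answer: -7810/7 ≈ -1115.7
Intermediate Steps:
T(A) = -5 + A
q(X) = X**3
s(r) = (1 + r)/(2*r) (s(r) = (r + (-5 + 6))/(r + r) = (r + 1)/((2*r)) = (1 + r)*(1/(2*r)) = (1 + r)/(2*r))
s(-21)*(-146 + q(-13)) = ((1/2)*(1 - 21)/(-21))*(-146 + (-13)**3) = ((1/2)*(-1/21)*(-20))*(-146 - 2197) = (10/21)*(-2343) = -7810/7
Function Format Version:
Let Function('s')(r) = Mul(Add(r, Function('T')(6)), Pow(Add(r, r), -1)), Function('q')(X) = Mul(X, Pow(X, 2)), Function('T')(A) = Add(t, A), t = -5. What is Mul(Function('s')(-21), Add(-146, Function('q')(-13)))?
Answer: Rational(-7810, 7) ≈ -1115.7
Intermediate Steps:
Function('T')(A) = Add(-5, A)
Function('q')(X) = Pow(X, 3)
Function('s')(r) = Mul(Rational(1, 2), Pow(r, -1), Add(1, r)) (Function('s')(r) = Mul(Add(r, Add(-5, 6)), Pow(Add(r, r), -1)) = Mul(Add(r, 1), Pow(Mul(2, r), -1)) = Mul(Add(1, r), Mul(Rational(1, 2), Pow(r, -1))) = Mul(Rational(1, 2), Pow(r, -1), Add(1, r)))
Mul(Function('s')(-21), Add(-146, Function('q')(-13))) = Mul(Mul(Rational(1, 2), Pow(-21, -1), Add(1, -21)), Add(-146, Pow(-13, 3))) = Mul(Mul(Rational(1, 2), Rational(-1, 21), -20), Add(-146, -2197)) = Mul(Rational(10, 21), -2343) = Rational(-7810, 7)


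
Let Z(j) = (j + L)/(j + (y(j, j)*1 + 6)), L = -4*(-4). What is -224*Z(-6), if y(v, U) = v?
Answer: 1120/3 ≈ 373.33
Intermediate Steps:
L = 16
Z(j) = (16 + j)/(6 + 2*j) (Z(j) = (j + 16)/(j + (j*1 + 6)) = (16 + j)/(j + (j + 6)) = (16 + j)/(j + (6 + j)) = (16 + j)/(6 + 2*j))
-224*Z(-6) = -112*(16 - 6)/(3 - 6) = -112*10/(-3) = -112*(-1)*10/3 = -224*(-5/3) = 1120/3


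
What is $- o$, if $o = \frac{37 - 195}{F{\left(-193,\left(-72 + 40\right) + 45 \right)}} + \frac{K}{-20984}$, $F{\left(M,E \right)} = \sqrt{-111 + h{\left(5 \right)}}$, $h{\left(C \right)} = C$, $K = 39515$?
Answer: $\frac{39515}{20984} - \frac{79 i \sqrt{106}}{53} \approx 1.8831 - 15.346 i$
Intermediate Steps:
$F{\left(M,E \right)} = i \sqrt{106}$ ($F{\left(M,E \right)} = \sqrt{-111 + 5} = \sqrt{-106} = i \sqrt{106}$)
$o = - \frac{39515}{20984} + \frac{79 i \sqrt{106}}{53}$ ($o = \frac{37 - 195}{i \sqrt{106}} + \frac{39515}{-20984} = \left(37 - 195\right) \left(- \frac{i \sqrt{106}}{106}\right) + 39515 \left(- \frac{1}{20984}\right) = - 158 \left(- \frac{i \sqrt{106}}{106}\right) - \frac{39515}{20984} = \frac{79 i \sqrt{106}}{53} - \frac{39515}{20984} = - \frac{39515}{20984} + \frac{79 i \sqrt{106}}{53} \approx -1.8831 + 15.346 i$)
$- o = - (- \frac{39515}{20984} + \frac{79 i \sqrt{106}}{53}) = \frac{39515}{20984} - \frac{79 i \sqrt{106}}{53}$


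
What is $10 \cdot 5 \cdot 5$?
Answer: $250$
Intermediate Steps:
$10 \cdot 5 \cdot 5 = 50 \cdot 5 = 250$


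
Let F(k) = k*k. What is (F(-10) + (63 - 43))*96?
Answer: 11520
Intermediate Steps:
F(k) = k**2
(F(-10) + (63 - 43))*96 = ((-10)**2 + (63 - 43))*96 = (100 + 20)*96 = 120*96 = 11520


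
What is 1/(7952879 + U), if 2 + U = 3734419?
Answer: 1/11687296 ≈ 8.5563e-8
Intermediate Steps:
U = 3734417 (U = -2 + 3734419 = 3734417)
1/(7952879 + U) = 1/(7952879 + 3734417) = 1/11687296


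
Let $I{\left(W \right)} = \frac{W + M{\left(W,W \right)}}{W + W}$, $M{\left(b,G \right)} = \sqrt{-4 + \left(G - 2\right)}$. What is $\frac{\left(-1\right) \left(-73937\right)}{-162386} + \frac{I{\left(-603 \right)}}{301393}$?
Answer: $- \frac{11142006524}{24471001849} - \frac{i \sqrt{609}}{363479958} \approx -0.45531 - 6.7894 \cdot 10^{-8} i$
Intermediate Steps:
$M{\left(b,G \right)} = \sqrt{-6 + G}$ ($M{\left(b,G \right)} = \sqrt{-4 + \left(-2 + G\right)} = \sqrt{-6 + G}$)
$I{\left(W \right)} = \frac{W + \sqrt{-6 + W}}{2 W}$ ($I{\left(W \right)} = \frac{W + \sqrt{-6 + W}}{W + W} = \frac{W + \sqrt{-6 + W}}{2 W}$)
$\frac{\left(-1\right) \left(-73937\right)}{-162386} + \frac{I{\left(-603 \right)}}{301393} = \frac{\left(-1\right) \left(-73937\right)}{-162386} + \frac{\frac{1}{2} \frac{1}{-603} \left(-603 + \sqrt{-6 - 603}\right)}{301393} = 73937 \left(- \frac{1}{162386}\right) + \frac{1}{2} \left(- \frac{1}{603}\right) \left(-603 + \sqrt{-609}\right) \frac{1}{301393} = - \frac{73937}{162386} + \frac{1}{2} \left(- \frac{1}{603}\right) \left(-603 + i \sqrt{609}\right) \frac{1}{301393} = - \frac{73937}{162386} + \left(\frac{1}{2} - \frac{i \sqrt{609}}{1206}\right) \frac{1}{301393} = - \frac{73937}{162386} + \left(\frac{1}{602786} - \frac{i \sqrt{609}}{363479958}\right) = - \frac{11142006524}{24471001849} - \frac{i \sqrt{609}}{363479958}$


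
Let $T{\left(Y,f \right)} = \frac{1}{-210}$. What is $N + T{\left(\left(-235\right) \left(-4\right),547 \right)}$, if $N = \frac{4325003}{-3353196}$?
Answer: $- \frac{7234951}{5588660} \approx -1.2946$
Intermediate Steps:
$T{\left(Y,f \right)} = - \frac{1}{210}$
$N = - \frac{4325003}{3353196}$ ($N = 4325003 \left(- \frac{1}{3353196}\right) = - \frac{4325003}{3353196} \approx -1.2898$)
$N + T{\left(\left(-235\right) \left(-4\right),547 \right)} = - \frac{4325003}{3353196} - \frac{1}{210} = - \frac{7234951}{5588660}$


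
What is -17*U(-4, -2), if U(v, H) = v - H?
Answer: 34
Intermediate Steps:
-17*U(-4, -2) = -17*(-4 - 1*(-2)) = -17*(-4 + 2) = -17*(-2) = 34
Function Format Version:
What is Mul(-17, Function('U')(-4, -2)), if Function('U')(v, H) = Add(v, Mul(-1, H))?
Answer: 34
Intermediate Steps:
Mul(-17, Function('U')(-4, -2)) = Mul(-17, Add(-4, Mul(-1, -2))) = Mul(-17, Add(-4, 2)) = Mul(-17, -2) = 34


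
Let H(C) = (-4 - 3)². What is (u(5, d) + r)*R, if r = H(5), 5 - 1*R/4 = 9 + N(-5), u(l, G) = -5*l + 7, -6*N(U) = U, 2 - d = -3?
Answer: -1798/3 ≈ -599.33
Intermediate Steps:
d = 5 (d = 2 - 1*(-3) = 2 + 3 = 5)
N(U) = -U/6
H(C) = 49 (H(C) = (-7)² = 49)
u(l, G) = 7 - 5*l
R = -58/3 (R = 20 - 4*(9 - ⅙*(-5)) = 20 - 4*(9 + ⅚) = 20 - 4*59/6 = 20 - 118/3 = -58/3 ≈ -19.333)
r = 49
(u(5, d) + r)*R = ((7 - 5*5) + 49)*(-58/3) = ((7 - 25) + 49)*(-58/3) = (-18 + 49)*(-58/3) = 31*(-58/3) = -1798/3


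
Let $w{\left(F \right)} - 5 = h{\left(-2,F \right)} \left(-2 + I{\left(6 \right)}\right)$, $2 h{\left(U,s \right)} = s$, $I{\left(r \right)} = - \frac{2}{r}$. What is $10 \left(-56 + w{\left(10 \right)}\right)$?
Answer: $- \frac{1880}{3} \approx -626.67$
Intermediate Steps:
$h{\left(U,s \right)} = \frac{s}{2}$
$w{\left(F \right)} = 5 - \frac{7 F}{6}$ ($w{\left(F \right)} = 5 + \frac{F}{2} \left(-2 - \frac{2}{6}\right) = 5 + \frac{F}{2} \left(-2 - \frac{1}{3}\right) = 5 + \frac{F}{2} \left(- \frac{7}{3}\right) = 5 - \frac{7 F}{6}$)
$10 \left(-56 + w{\left(10 \right)}\right) = 10 \left(-56 + \left(5 - \frac{35}{3}\right)\right) = 10 \left(-56 - \frac{20}{3}\right) = 10 \left(- \frac{188}{3}\right) = - \frac{1880}{3}$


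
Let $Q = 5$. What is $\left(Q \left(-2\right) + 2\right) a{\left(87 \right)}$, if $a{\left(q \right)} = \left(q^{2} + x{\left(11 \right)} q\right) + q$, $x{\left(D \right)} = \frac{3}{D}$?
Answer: $- \frac{675816}{11} \approx -61438.0$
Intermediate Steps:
$a{\left(q \right)} = q^{2} + \frac{14 q}{11}$ ($a{\left(q \right)} = \left(q^{2} + \frac{3}{11} q\right) + q = \left(q^{2} + 3 \cdot \frac{1}{11} q\right) + q = \left(q^{2} + \frac{3 q}{11}\right) + q = q^{2} + \frac{14 q}{11}$)
$\left(Q \left(-2\right) + 2\right) a{\left(87 \right)} = \left(5 \left(-2\right) + 2\right) \frac{1}{11} \cdot 87 \left(14 + 11 \cdot 87\right) = \left(-10 + 2\right) \frac{1}{11} \cdot 87 \left(14 + 957\right) = - 8 \cdot \frac{1}{11} \cdot 87 \cdot 971 = \left(-8\right) \frac{84477}{11} = - \frac{675816}{11}$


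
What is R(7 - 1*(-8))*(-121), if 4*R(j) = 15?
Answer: -1815/4 ≈ -453.75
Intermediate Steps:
R(j) = 15/4 (R(j) = (¼)*15 = 15/4)
R(7 - 1*(-8))*(-121) = (15/4)*(-121) = -1815/4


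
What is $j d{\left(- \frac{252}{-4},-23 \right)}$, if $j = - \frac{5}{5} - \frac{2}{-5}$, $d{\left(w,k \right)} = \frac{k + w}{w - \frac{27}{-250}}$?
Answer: $- \frac{2000}{5259} \approx -0.3803$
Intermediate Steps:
$d{\left(w,k \right)} = \frac{k + w}{\frac{27}{250} + w}$ ($d{\left(w,k \right)} = \frac{k + w}{w - - \frac{27}{250}} = \frac{k + w}{w + \frac{27}{250}} = \frac{k + w}{\frac{27}{250} + w}$)
$j = - \frac{3}{5}$ ($j = \left(-5\right) \frac{1}{5} - - \frac{2}{5} = -1 + \frac{2}{5} = - \frac{3}{5} \approx -0.6$)
$j d{\left(- \frac{252}{-4},-23 \right)} = - \frac{3 \frac{250 \left(-23 - \frac{252}{-4}\right)}{27 + 250 \left(- \frac{252}{-4}\right)}}{5} = - \frac{3 \frac{250 \left(-23 - -63\right)}{27 + 250 \left(\left(-252\right) \left(- \frac{1}{4}\right)\right)}}{5} = - \frac{3 \frac{250 \left(-23 + 63\right)}{27 + 250 \cdot 63}}{5} = - \frac{3 \cdot 250 \frac{1}{27 + 15750} \cdot 40}{5} = - \frac{3 \cdot 250 \cdot \frac{1}{15777} \cdot 40}{5} = \left(- \frac{3}{5}\right) \frac{10000}{15777} = - \frac{2000}{5259}$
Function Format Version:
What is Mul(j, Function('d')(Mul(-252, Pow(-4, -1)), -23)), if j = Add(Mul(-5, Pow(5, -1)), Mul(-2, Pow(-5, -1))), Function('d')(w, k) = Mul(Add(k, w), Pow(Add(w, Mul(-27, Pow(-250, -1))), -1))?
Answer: Rational(-2000, 5259) ≈ -0.38030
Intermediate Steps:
Function('d')(w, k) = Mul(Pow(Add(Rational(27, 250), w), -1), Add(k, w)) (Function('d')(w, k) = Mul(Add(k, w), Pow(Add(w, Mul(-27, Rational(-1, 250))), -1)) = Mul(Add(k, w), Pow(Add(w, Rational(27, 250)), -1)) = Mul(Add(k, w), Pow(Add(Rational(27, 250), w), -1)) = Mul(Pow(Add(Rational(27, 250), w), -1), Add(k, w)))
j = Rational(-3, 5) (j = Add(Mul(-5, Rational(1, 5)), Mul(-2, Rational(-1, 5))) = Add(-1, Rational(2, 5)) = Rational(-3, 5) ≈ -0.60000)
Mul(j, Function('d')(Mul(-252, Pow(-4, -1)), -23)) = Mul(Rational(-3, 5), Mul(250, Pow(Add(27, Mul(250, Mul(-252, Pow(-4, -1)))), -1), Add(-23, Mul(-252, Pow(-4, -1))))) = Mul(Rational(-3, 5), Mul(250, Pow(Add(27, Mul(250, Mul(-252, Rational(-1, 4)))), -1), Add(-23, Mul(-252, Rational(-1, 4))))) = Mul(Rational(-3, 5), Mul(250, Pow(Add(27, Mul(250, 63)), -1), Add(-23, 63))) = Mul(Rational(-3, 5), Mul(250, Pow(Add(27, 15750), -1), 40)) = Mul(Rational(-3, 5), Mul(250, Pow(15777, -1), 40)) = Mul(Rational(-3, 5), Mul(250, Rational(1, 15777), 40)) = Mul(Rational(-3, 5), Rational(10000, 15777)) = Rational(-2000, 5259)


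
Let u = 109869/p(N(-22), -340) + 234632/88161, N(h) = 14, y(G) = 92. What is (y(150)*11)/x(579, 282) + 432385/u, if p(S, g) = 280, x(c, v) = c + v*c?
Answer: 1748930728132204028/1597910174840733 ≈ 1094.5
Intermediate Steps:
x(c, v) = c + c*v
u = 9751857869/24685080 (u = 109869/280 + 234632/88161 = 9751857869/24685080 ≈ 395.05)
(y(150)*11)/x(579, 282) + 432385/u = (92*11)/((579*(1 + 282))) + 432385/(9751857869/24685080) = 1012/((579*283)) + 432385*(24685080/9751857869) = 1012/163857 + 10673458315800/9751857869 = 1748930728132204028/1597910174840733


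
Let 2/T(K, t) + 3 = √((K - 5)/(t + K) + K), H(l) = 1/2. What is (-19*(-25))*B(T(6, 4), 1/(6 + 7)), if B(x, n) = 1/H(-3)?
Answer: 950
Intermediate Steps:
H(l) = ½
T(K, t) = 2/(-3 + √(K + (-5 + K)/(K + t))) (T(K, t) = 2/(-3 + √((K - 5)/(t + K) + K)) = 2/(-3 + √((-5 + K)/(K + t) + K)) = 2/(-3 + √(K + (-5 + K)/(K + t))))
B(x, n) = 2 (B(x, n) = 1/(½) = 2)
(-19*(-25))*B(T(6, 4), 1/(6 + 7)) = -19*(-25)*2 = 475*2 = 950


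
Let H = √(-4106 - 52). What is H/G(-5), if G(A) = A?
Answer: -3*I*√462/5 ≈ -12.897*I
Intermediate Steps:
H = 3*I*√462 (H = √(-4158) = 3*I*√462 ≈ 64.483*I)
H/G(-5) = (3*I*√462)/(-5) = (3*I*√462)*(-⅕) = -3*I*√462/5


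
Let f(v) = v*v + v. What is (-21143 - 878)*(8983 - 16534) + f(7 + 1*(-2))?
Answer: 166280601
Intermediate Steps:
f(v) = v + v² (f(v) = v² + v = v + v²)
(-21143 - 878)*(8983 - 16534) + f(7 + 1*(-2)) = (-21143 - 878)*(8983 - 16534) + (7 + 1*(-2))*(1 + (7 + 1*(-2))) = -22021*(-7551) + (7 - 2)*(1 + (7 - 2)) = 166280571 + 5*(1 + 5) = 166280571 + 5*6 = 166280571 + 30 = 166280601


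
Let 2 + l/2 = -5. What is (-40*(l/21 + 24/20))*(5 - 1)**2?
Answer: -1024/3 ≈ -341.33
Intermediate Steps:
l = -14 (l = -4 + 2*(-5) = -4 - 10 = -14)
(-40*(l/21 + 24/20))*(5 - 1)**2 = (-40*(-14/21 + 24/20))*(5 - 1)**2 = -40*(-14*1/21 + 24*(1/20))*4**2 = -40*(-2/3 + 6/5)*16 = -40*8/15*16 = -64/3*16 = -1024/3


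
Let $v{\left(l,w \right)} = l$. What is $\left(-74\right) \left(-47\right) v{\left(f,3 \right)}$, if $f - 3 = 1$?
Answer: $13912$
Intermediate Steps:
$f = 4$ ($f = 3 + 1 = 4$)
$\left(-74\right) \left(-47\right) v{\left(f,3 \right)} = \left(-74\right) \left(-47\right) 4 = 3478 \cdot 4 = 13912$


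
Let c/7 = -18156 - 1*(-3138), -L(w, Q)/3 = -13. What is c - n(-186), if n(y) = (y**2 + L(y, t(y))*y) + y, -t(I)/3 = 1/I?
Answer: -132282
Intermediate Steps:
t(I) = -3/I
L(w, Q) = 39 (L(w, Q) = -3*(-13) = 39)
n(y) = y**2 + 40*y (n(y) = (y**2 + 39*y) + y = y**2 + 40*y)
c = -105126 (c = 7*(-18156 - 1*(-3138)) = 7*(-18156 + 3138) = 7*(-15018) = -105126)
c - n(-186) = -105126 - (-186)*(40 - 186) = -105126 - (-186)*(-146) = -105126 - 1*27156 = -105126 - 27156 = -132282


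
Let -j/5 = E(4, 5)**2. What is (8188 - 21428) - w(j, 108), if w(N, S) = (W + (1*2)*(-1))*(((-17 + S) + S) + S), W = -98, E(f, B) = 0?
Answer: 17460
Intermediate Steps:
j = 0 (j = -5*0**2 = -5*0 = 0)
w(N, S) = 1700 - 300*S (w(N, S) = (-98 + (1*2)*(-1))*(((-17 + S) + S) + S) = (-98 + 2*(-1))*((-17 + 2*S) + S) = (-98 - 2)*(-17 + 3*S) = -100*(-17 + 3*S) = 1700 - 300*S)
(8188 - 21428) - w(j, 108) = (8188 - 21428) - (1700 - 300*108) = -13240 - (1700 - 32400) = -13240 - 1*(-30700) = -13240 + 30700 = 17460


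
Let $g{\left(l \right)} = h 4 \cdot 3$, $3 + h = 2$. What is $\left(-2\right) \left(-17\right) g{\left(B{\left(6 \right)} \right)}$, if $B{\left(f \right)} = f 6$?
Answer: $-408$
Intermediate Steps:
$h = -1$ ($h = -3 + 2 = -1$)
$B{\left(f \right)} = 6 f$
$g{\left(l \right)} = -12$ ($g{\left(l \right)} = \left(-1\right) 4 \cdot 3 = \left(-4\right) 3 = -12$)
$\left(-2\right) \left(-17\right) g{\left(B{\left(6 \right)} \right)} = \left(-2\right) \left(-17\right) \left(-12\right) = 34 \left(-12\right) = -408$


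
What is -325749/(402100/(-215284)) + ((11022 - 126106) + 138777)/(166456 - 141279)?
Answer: 441408993200258/2530917925 ≈ 1.7441e+5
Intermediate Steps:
-325749/(402100/(-215284)) + ((11022 - 126106) + 138777)/(166456 - 141279) = -325749/(402100*(-1/215284)) + (-115084 + 138777)/25177 = -325749/(-100525/53821) + 23693*(1/25177) = -325749*(-53821/100525) + 23693/25177 = 17532136929/100525 + 23693/25177 = 441408993200258/2530917925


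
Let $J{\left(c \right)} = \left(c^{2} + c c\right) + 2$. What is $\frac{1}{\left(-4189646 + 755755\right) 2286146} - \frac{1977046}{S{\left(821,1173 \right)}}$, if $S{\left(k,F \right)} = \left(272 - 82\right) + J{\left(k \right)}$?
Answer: $- \frac{7760277406736689115}{5292229042869813782} \approx -1.4664$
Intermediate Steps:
$J{\left(c \right)} = 2 + 2 c^{2}$ ($J{\left(c \right)} = \left(c^{2} + c^{2}\right) + 2 = 2 c^{2} + 2 = 2 + 2 c^{2}$)
$S{\left(k,F \right)} = 192 + 2 k^{2}$ ($S{\left(k,F \right)} = \left(272 - 82\right) + \left(2 + 2 k^{2}\right) = 190 + \left(2 + 2 k^{2}\right) = 192 + 2 k^{2}$)
$\frac{1}{\left(-4189646 + 755755\right) 2286146} - \frac{1977046}{S{\left(821,1173 \right)}} = \frac{1}{\left(-4189646 + 755755\right) 2286146} - \frac{1977046}{192 + 2 \cdot 821^{2}} = \frac{1}{-3433891} \cdot \frac{1}{2286146} - \frac{1977046}{192 + 2 \cdot 674041} = \left(- \frac{1}{3433891}\right) \frac{1}{2286146} - \frac{1977046}{192 + 1348082} = - \frac{1}{7850376174086} - \frac{1977046}{1348274} = - \frac{1}{7850376174086} - \frac{988523}{674137} = - \frac{7760277406736689115}{5292229042869813782}$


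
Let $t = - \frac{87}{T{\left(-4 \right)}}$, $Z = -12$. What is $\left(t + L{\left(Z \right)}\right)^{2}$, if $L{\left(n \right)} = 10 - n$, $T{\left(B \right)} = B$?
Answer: $\frac{30625}{16} \approx 1914.1$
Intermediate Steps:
$t = \frac{87}{4}$ ($t = - \frac{87}{-4} = \left(-87\right) \left(- \frac{1}{4}\right) = \frac{87}{4} \approx 21.75$)
$\left(t + L{\left(Z \right)}\right)^{2} = \left(\frac{87}{4} + \left(10 - -12\right)\right)^{2} = \left(\frac{87}{4} + \left(10 + 12\right)\right)^{2} = \left(\frac{87}{4} + 22\right)^{2} = \left(\frac{175}{4}\right)^{2} = \frac{30625}{16}$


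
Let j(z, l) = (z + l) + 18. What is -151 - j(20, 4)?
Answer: -193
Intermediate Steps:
j(z, l) = 18 + l + z (j(z, l) = (l + z) + 18 = 18 + l + z)
-151 - j(20, 4) = -151 - (18 + 4 + 20) = -151 - 1*42 = -151 - 42 = -193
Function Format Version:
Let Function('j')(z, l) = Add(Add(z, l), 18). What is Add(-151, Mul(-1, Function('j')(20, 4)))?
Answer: -193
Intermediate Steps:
Function('j')(z, l) = Add(18, l, z) (Function('j')(z, l) = Add(Add(l, z), 18) = Add(18, l, z))
Add(-151, Mul(-1, Function('j')(20, 4))) = Add(-151, Mul(-1, Add(18, 4, 20))) = Add(-151, Mul(-1, 42)) = Add(-151, -42) = -193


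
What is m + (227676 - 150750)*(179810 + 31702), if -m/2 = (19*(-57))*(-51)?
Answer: 16270661646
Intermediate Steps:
m = -110466 (m = -2*19*(-57)*(-51) = -(-2166)*(-51) = -2*55233 = -110466)
m + (227676 - 150750)*(179810 + 31702) = -110466 + (227676 - 150750)*(179810 + 31702) = -110466 + 76926*211512 = -110466 + 16270772112 = 16270661646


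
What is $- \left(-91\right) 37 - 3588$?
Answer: $-221$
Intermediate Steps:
$- \left(-91\right) 37 - 3588 = \left(-1\right) \left(-3367\right) - 3588 = 3367 - 3588 = -221$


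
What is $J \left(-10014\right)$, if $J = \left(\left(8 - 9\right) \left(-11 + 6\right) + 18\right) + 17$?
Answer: $-400560$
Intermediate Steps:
$J = 40$ ($J = \left(\left(-1\right) \left(-5\right) + 18\right) + 17 = \left(5 + 18\right) + 17 = 23 + 17 = 40$)
$J \left(-10014\right) = 40 \left(-10014\right) = -400560$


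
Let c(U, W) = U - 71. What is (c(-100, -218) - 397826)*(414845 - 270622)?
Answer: -57400321331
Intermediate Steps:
c(U, W) = -71 + U
(c(-100, -218) - 397826)*(414845 - 270622) = ((-71 - 100) - 397826)*(414845 - 270622) = (-171 - 397826)*144223 = -397997*144223 = -57400321331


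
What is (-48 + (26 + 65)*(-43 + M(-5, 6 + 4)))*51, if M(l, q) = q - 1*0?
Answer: -155601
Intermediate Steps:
M(l, q) = q (M(l, q) = q + 0 = q)
(-48 + (26 + 65)*(-43 + M(-5, 6 + 4)))*51 = (-48 + (26 + 65)*(-43 + (6 + 4)))*51 = (-48 + 91*(-43 + 10))*51 = (-48 + 91*(-33))*51 = (-48 - 3003)*51 = -3051*51 = -155601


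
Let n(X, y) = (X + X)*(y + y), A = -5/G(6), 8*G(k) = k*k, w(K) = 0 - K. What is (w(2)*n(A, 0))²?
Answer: 0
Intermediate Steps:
w(K) = -K
G(k) = k²/8 (G(k) = (k*k)/8 = k²/8)
A = -10/9 (A = -5/((⅛)*6²) = -5/((⅛)*36) = -5/9/2 = -5*2/9 = -10/9 ≈ -1.1111)
n(X, y) = 4*X*y (n(X, y) = (2*X)*(2*y) = 4*X*y)
(w(2)*n(A, 0))² = ((-1*2)*(4*(-10/9)*0))² = (-2*0)² = 0² = 0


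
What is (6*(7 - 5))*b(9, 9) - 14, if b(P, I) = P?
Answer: 94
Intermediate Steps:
(6*(7 - 5))*b(9, 9) - 14 = (6*(7 - 5))*9 - 14 = (6*2)*9 - 14 = 12*9 - 14 = 108 - 14 = 94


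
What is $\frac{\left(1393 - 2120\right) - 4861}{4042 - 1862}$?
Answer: $- \frac{1397}{545} \approx -2.5633$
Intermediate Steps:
$\frac{\left(1393 - 2120\right) - 4861}{4042 - 1862} = \frac{-727 - 4861}{2180} = \left(-5588\right) \frac{1}{2180} = - \frac{1397}{545}$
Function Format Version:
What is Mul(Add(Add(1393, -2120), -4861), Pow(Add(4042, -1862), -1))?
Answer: Rational(-1397, 545) ≈ -2.5633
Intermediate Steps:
Mul(Add(Add(1393, -2120), -4861), Pow(Add(4042, -1862), -1)) = Mul(Add(-727, -4861), Pow(2180, -1)) = Mul(-5588, Rational(1, 2180)) = Rational(-1397, 545)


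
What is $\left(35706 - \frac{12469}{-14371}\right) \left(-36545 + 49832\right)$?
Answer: $\frac{6818136289365}{14371} \approx 4.7444 \cdot 10^{8}$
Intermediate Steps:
$\left(35706 - \frac{12469}{-14371}\right) \left(-36545 + 49832\right) = \left(35706 - - \frac{12469}{14371}\right) 13287 = \left(35706 + \frac{12469}{14371}\right) 13287 = \frac{513143395}{14371} \cdot 13287 = \frac{6818136289365}{14371}$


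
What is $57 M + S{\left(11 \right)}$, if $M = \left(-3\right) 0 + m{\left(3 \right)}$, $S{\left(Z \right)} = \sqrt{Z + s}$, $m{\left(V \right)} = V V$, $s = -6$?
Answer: $513 + \sqrt{5} \approx 515.24$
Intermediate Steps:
$m{\left(V \right)} = V^{2}$
$S{\left(Z \right)} = \sqrt{-6 + Z}$ ($S{\left(Z \right)} = \sqrt{Z - 6} = \sqrt{-6 + Z}$)
$M = 9$ ($M = \left(-3\right) 0 + 3^{2} = 0 + 9 = 9$)
$57 M + S{\left(11 \right)} = 57 \cdot 9 + \sqrt{-6 + 11} = 513 + \sqrt{5}$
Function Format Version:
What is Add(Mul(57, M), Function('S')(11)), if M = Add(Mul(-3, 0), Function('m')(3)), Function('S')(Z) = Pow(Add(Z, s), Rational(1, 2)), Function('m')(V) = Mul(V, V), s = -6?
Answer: Add(513, Pow(5, Rational(1, 2))) ≈ 515.24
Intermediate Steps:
Function('m')(V) = Pow(V, 2)
Function('S')(Z) = Pow(Add(-6, Z), Rational(1, 2)) (Function('S')(Z) = Pow(Add(Z, -6), Rational(1, 2)) = Pow(Add(-6, Z), Rational(1, 2)))
M = 9 (M = Add(Mul(-3, 0), Pow(3, 2)) = Add(0, 9) = 9)
Add(Mul(57, M), Function('S')(11)) = Add(Mul(57, 9), Pow(Add(-6, 11), Rational(1, 2))) = Add(513, Pow(5, Rational(1, 2)))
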